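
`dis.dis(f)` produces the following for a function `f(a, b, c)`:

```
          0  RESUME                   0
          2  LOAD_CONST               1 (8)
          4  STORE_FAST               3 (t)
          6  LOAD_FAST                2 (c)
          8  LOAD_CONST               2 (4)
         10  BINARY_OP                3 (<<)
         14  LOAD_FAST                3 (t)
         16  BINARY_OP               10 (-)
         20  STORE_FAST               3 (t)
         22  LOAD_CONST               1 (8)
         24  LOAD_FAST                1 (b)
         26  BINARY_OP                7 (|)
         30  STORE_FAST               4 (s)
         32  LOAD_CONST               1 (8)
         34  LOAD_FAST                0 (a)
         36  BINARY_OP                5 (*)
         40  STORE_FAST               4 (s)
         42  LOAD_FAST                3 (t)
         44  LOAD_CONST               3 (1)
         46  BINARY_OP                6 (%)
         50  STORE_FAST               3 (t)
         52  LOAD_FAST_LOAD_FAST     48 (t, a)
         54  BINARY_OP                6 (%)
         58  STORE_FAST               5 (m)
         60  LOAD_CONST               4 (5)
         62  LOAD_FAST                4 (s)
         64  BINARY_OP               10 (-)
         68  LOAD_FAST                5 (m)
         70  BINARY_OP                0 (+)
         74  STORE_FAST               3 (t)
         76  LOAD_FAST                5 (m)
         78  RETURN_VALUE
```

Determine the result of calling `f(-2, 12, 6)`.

LOAD_CONST → push 8. Stack: [8]
STORE_FAST t → t=8. Stack: []
LOAD_FAST c → push 6. Stack: [6]
LOAD_CONST → push 4. Stack: [6, 4]
BINARY_OP << → 6 << 4 = 96. Stack: [96]
LOAD_FAST t → push 8. Stack: [96, 8]
BINARY_OP - → 96 - 8 = 88. Stack: [88]
STORE_FAST t → t=88. Stack: []
LOAD_CONST → push 8. Stack: [8]
LOAD_FAST b → push 12. Stack: [8, 12]
BINARY_OP | → 8 | 12 = 12. Stack: [12]
STORE_FAST s → s=12. Stack: []
LOAD_CONST → push 8. Stack: [8]
LOAD_FAST a → push -2. Stack: [8, -2]
BINARY_OP * → 8 * -2 = -16. Stack: [-16]
STORE_FAST s → s=-16. Stack: []
LOAD_FAST t → push 88. Stack: [88]
LOAD_CONST → push 1. Stack: [88, 1]
BINARY_OP % → 88 % 1 = 0. Stack: [0]
STORE_FAST t → t=0. Stack: []
LOAD_FAST_LOAD_FAST t,a → push 0,-2. Stack: [0, -2]
BINARY_OP % → 0 % -2 = 0. Stack: [0]
STORE_FAST m → m=0. Stack: []
LOAD_CONST → push 5. Stack: [5]
LOAD_FAST s → push -16. Stack: [5, -16]
BINARY_OP - → 5 - -16 = 21. Stack: [21]
LOAD_FAST m → push 0. Stack: [21, 0]
BINARY_OP + → 21 + 0 = 21. Stack: [21]
STORE_FAST t → t=21. Stack: []
LOAD_FAST m → push 0. Stack: [0]
RETURN_VALUE → return 0.

0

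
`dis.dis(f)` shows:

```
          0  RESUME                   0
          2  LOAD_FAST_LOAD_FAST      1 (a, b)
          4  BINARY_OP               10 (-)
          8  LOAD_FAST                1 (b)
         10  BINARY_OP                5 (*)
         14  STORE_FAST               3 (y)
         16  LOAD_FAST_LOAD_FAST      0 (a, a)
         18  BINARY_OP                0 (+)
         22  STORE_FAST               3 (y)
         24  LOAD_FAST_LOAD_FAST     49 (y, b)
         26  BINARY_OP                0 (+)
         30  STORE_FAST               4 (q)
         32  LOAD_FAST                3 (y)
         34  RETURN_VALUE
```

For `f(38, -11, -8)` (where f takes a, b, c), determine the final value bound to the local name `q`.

65

LOAD_FAST_LOAD_FAST a,b → push 38,-11. Stack: [38, -11]
BINARY_OP - → 38 - -11 = 49. Stack: [49]
LOAD_FAST b → push -11. Stack: [49, -11]
BINARY_OP * → 49 * -11 = -539. Stack: [-539]
STORE_FAST y → y=-539. Stack: []
LOAD_FAST_LOAD_FAST a,a → push 38,38. Stack: [38, 38]
BINARY_OP + → 38 + 38 = 76. Stack: [76]
STORE_FAST y → y=76. Stack: []
LOAD_FAST_LOAD_FAST y,b → push 76,-11. Stack: [76, -11]
BINARY_OP + → 76 + -11 = 65. Stack: [65]
STORE_FAST q → q=65. Stack: []
LOAD_FAST y → push 76. Stack: [76]
RETURN_VALUE → return 76.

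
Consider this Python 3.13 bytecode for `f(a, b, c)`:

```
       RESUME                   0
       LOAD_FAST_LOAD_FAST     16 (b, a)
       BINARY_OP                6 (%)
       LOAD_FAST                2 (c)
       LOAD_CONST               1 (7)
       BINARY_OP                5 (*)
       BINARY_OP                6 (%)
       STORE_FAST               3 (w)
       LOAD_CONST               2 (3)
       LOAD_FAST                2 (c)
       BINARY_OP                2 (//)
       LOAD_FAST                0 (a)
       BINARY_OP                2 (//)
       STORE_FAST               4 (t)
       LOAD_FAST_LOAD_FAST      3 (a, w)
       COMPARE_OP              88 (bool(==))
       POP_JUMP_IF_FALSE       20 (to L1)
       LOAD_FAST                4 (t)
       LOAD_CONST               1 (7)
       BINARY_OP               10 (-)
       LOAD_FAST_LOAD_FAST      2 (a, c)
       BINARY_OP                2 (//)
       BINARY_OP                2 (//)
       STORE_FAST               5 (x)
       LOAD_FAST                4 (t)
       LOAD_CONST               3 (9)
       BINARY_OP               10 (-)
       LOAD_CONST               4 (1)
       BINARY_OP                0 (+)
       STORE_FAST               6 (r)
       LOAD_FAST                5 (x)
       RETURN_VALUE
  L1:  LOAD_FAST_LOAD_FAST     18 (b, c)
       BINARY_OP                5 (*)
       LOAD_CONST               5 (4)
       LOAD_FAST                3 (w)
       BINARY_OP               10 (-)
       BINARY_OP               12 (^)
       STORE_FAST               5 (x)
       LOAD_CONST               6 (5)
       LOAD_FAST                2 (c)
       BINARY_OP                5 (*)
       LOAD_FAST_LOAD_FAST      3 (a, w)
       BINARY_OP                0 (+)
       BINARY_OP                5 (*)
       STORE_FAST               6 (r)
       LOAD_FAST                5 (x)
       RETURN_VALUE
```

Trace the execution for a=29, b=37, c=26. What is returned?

-962

LOAD_FAST_LOAD_FAST b,a → push 37,29. Stack: [37, 29]
BINARY_OP % → 37 % 29 = 8. Stack: [8]
LOAD_FAST c → push 26. Stack: [8, 26]
LOAD_CONST → push 7. Stack: [8, 26, 7]
BINARY_OP * → 26 * 7 = 182. Stack: [8, 182]
BINARY_OP % → 8 % 182 = 8. Stack: [8]
STORE_FAST w → w=8. Stack: []
LOAD_CONST → push 3. Stack: [3]
LOAD_FAST c → push 26. Stack: [3, 26]
BINARY_OP // → 3 // 26 = 0. Stack: [0]
LOAD_FAST a → push 29. Stack: [0, 29]
BINARY_OP // → 0 // 29 = 0. Stack: [0]
STORE_FAST t → t=0. Stack: []
LOAD_FAST_LOAD_FAST a,w → push 29,8. Stack: [29, 8]
COMPARE_OP bool(==) → 29 vs 8 = False. Stack: [False]
POP_JUMP_IF_FALSE → pop False; jump. Stack: []
LOAD_FAST_LOAD_FAST b,c → push 37,26. Stack: [37, 26]
BINARY_OP * → 37 * 26 = 962. Stack: [962]
LOAD_CONST → push 4. Stack: [962, 4]
LOAD_FAST w → push 8. Stack: [962, 4, 8]
BINARY_OP - → 4 - 8 = -4. Stack: [962, -4]
BINARY_OP ^ → 962 ^ -4 = -962. Stack: [-962]
STORE_FAST x → x=-962. Stack: []
LOAD_CONST → push 5. Stack: [5]
LOAD_FAST c → push 26. Stack: [5, 26]
BINARY_OP * → 5 * 26 = 130. Stack: [130]
LOAD_FAST_LOAD_FAST a,w → push 29,8. Stack: [130, 29, 8]
BINARY_OP + → 29 + 8 = 37. Stack: [130, 37]
BINARY_OP * → 130 * 37 = 4810. Stack: [4810]
STORE_FAST r → r=4810. Stack: []
LOAD_FAST x → push -962. Stack: [-962]
RETURN_VALUE → return -962.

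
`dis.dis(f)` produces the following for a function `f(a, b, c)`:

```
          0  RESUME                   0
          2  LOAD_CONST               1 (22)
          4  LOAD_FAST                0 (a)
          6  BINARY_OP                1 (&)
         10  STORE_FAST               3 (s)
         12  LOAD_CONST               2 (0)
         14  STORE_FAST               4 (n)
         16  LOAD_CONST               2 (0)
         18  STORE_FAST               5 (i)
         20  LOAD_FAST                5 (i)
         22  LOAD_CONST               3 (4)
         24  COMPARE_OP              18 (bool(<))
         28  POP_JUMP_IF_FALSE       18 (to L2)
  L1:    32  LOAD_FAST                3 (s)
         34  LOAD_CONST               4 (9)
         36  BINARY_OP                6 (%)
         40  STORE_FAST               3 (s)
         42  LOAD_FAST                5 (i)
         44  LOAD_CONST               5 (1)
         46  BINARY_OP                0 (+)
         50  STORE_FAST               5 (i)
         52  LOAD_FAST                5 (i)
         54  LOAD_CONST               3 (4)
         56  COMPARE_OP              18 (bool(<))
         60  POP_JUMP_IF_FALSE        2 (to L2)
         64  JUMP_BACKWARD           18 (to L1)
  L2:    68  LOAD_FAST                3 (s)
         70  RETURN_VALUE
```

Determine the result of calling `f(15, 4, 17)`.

LOAD_CONST → push 22. Stack: [22]
LOAD_FAST a → push 15. Stack: [22, 15]
BINARY_OP & → 22 & 15 = 6. Stack: [6]
STORE_FAST s → s=6. Stack: []
LOAD_CONST → push 0. Stack: [0]
STORE_FAST n → n=0. Stack: []
LOAD_CONST → push 0. Stack: [0]
STORE_FAST i → i=0. Stack: []
LOAD_FAST i → push 0. Stack: [0]
LOAD_CONST → push 4. Stack: [0, 4]
COMPARE_OP bool(<) → 0 vs 4 = True. Stack: [True]
POP_JUMP_IF_FALSE → pop True; no jump. Stack: []
LOAD_FAST s → push 6. Stack: [6]
LOAD_CONST → push 9. Stack: [6, 9]
BINARY_OP % → 6 % 9 = 6. Stack: [6]
STORE_FAST s → s=6. Stack: []
LOAD_FAST i → push 0. Stack: [0]
LOAD_CONST → push 1. Stack: [0, 1]
BINARY_OP + → 0 + 1 = 1. Stack: [1]
STORE_FAST i → i=1. Stack: []
LOAD_FAST i → push 1. Stack: [1]
LOAD_CONST → push 4. Stack: [1, 4]
COMPARE_OP bool(<) → 1 vs 4 = True. Stack: [True]
POP_JUMP_IF_FALSE → pop True; no jump. Stack: []
LOAD_FAST s → push 6. Stack: [6]
LOAD_CONST → push 9. Stack: [6, 9]
BINARY_OP % → 6 % 9 = 6. Stack: [6]
STORE_FAST s → s=6. Stack: []
LOAD_FAST i → push 1. Stack: [1]
LOAD_CONST → push 1. Stack: [1, 1]
BINARY_OP + → 1 + 1 = 2. Stack: [2]
STORE_FAST i → i=2. Stack: []
LOAD_FAST i → push 2. Stack: [2]
LOAD_CONST → push 4. Stack: [2, 4]
COMPARE_OP bool(<) → 2 vs 4 = True. Stack: [True]
POP_JUMP_IF_FALSE → pop True; no jump. Stack: []
LOAD_FAST s → push 6. Stack: [6]
LOAD_CONST → push 9. Stack: [6, 9]
BINARY_OP % → 6 % 9 = 6. Stack: [6]
STORE_FAST s → s=6. Stack: []
LOAD_FAST i → push 2. Stack: [2]
LOAD_CONST → push 1. Stack: [2, 1]
BINARY_OP + → 2 + 1 = 3. Stack: [3]
STORE_FAST i → i=3. Stack: []
LOAD_FAST i → push 3. Stack: [3]
LOAD_CONST → push 4. Stack: [3, 4]
COMPARE_OP bool(<) → 3 vs 4 = True. Stack: [True]
POP_JUMP_IF_FALSE → pop True; no jump. Stack: []
LOAD_FAST s → push 6. Stack: [6]
LOAD_CONST → push 9. Stack: [6, 9]
BINARY_OP % → 6 % 9 = 6. Stack: [6]
STORE_FAST s → s=6. Stack: []
LOAD_FAST i → push 3. Stack: [3]
LOAD_CONST → push 1. Stack: [3, 1]
BINARY_OP + → 3 + 1 = 4. Stack: [4]
STORE_FAST i → i=4. Stack: []
LOAD_FAST i → push 4. Stack: [4]
LOAD_CONST → push 4. Stack: [4, 4]
COMPARE_OP bool(<) → 4 vs 4 = False. Stack: [False]
POP_JUMP_IF_FALSE → pop False; jump. Stack: []
LOAD_FAST s → push 6. Stack: [6]
RETURN_VALUE → return 6.

6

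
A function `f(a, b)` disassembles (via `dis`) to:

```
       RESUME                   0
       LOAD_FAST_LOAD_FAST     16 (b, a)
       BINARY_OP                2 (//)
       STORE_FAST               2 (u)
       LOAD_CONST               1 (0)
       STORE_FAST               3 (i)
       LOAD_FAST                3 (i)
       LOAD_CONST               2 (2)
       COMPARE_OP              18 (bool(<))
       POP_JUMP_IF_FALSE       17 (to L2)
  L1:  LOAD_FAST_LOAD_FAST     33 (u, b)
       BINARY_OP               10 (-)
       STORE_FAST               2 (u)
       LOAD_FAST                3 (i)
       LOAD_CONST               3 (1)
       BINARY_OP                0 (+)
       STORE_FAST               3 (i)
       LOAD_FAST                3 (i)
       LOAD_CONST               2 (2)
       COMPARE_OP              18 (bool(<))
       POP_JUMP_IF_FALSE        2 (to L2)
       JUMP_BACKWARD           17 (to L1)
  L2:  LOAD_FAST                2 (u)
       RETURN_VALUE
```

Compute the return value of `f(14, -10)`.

LOAD_FAST_LOAD_FAST b,a → push -10,14. Stack: [-10, 14]
BINARY_OP // → -10 // 14 = -1. Stack: [-1]
STORE_FAST u → u=-1. Stack: []
LOAD_CONST → push 0. Stack: [0]
STORE_FAST i → i=0. Stack: []
LOAD_FAST i → push 0. Stack: [0]
LOAD_CONST → push 2. Stack: [0, 2]
COMPARE_OP bool(<) → 0 vs 2 = True. Stack: [True]
POP_JUMP_IF_FALSE → pop True; no jump. Stack: []
LOAD_FAST_LOAD_FAST u,b → push -1,-10. Stack: [-1, -10]
BINARY_OP - → -1 - -10 = 9. Stack: [9]
STORE_FAST u → u=9. Stack: []
LOAD_FAST i → push 0. Stack: [0]
LOAD_CONST → push 1. Stack: [0, 1]
BINARY_OP + → 0 + 1 = 1. Stack: [1]
STORE_FAST i → i=1. Stack: []
LOAD_FAST i → push 1. Stack: [1]
LOAD_CONST → push 2. Stack: [1, 2]
COMPARE_OP bool(<) → 1 vs 2 = True. Stack: [True]
POP_JUMP_IF_FALSE → pop True; no jump. Stack: []
LOAD_FAST_LOAD_FAST u,b → push 9,-10. Stack: [9, -10]
BINARY_OP - → 9 - -10 = 19. Stack: [19]
STORE_FAST u → u=19. Stack: []
LOAD_FAST i → push 1. Stack: [1]
LOAD_CONST → push 1. Stack: [1, 1]
BINARY_OP + → 1 + 1 = 2. Stack: [2]
STORE_FAST i → i=2. Stack: []
LOAD_FAST i → push 2. Stack: [2]
LOAD_CONST → push 2. Stack: [2, 2]
COMPARE_OP bool(<) → 2 vs 2 = False. Stack: [False]
POP_JUMP_IF_FALSE → pop False; jump. Stack: []
LOAD_FAST u → push 19. Stack: [19]
RETURN_VALUE → return 19.

19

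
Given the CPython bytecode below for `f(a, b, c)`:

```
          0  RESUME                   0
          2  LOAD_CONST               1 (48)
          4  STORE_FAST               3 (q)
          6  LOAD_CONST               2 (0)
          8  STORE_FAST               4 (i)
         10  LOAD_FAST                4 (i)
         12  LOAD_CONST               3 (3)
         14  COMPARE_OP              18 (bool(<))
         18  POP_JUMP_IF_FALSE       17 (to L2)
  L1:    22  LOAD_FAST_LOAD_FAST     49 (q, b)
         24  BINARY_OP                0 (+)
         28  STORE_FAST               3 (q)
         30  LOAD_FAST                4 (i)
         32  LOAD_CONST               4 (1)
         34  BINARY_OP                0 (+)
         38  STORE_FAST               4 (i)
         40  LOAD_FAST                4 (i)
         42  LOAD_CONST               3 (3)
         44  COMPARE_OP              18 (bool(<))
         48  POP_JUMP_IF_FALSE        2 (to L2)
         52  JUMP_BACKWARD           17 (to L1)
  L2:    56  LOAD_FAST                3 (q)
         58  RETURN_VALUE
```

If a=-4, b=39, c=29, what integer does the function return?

LOAD_CONST → push 48. Stack: [48]
STORE_FAST q → q=48. Stack: []
LOAD_CONST → push 0. Stack: [0]
STORE_FAST i → i=0. Stack: []
LOAD_FAST i → push 0. Stack: [0]
LOAD_CONST → push 3. Stack: [0, 3]
COMPARE_OP bool(<) → 0 vs 3 = True. Stack: [True]
POP_JUMP_IF_FALSE → pop True; no jump. Stack: []
LOAD_FAST_LOAD_FAST q,b → push 48,39. Stack: [48, 39]
BINARY_OP + → 48 + 39 = 87. Stack: [87]
STORE_FAST q → q=87. Stack: []
LOAD_FAST i → push 0. Stack: [0]
LOAD_CONST → push 1. Stack: [0, 1]
BINARY_OP + → 0 + 1 = 1. Stack: [1]
STORE_FAST i → i=1. Stack: []
LOAD_FAST i → push 1. Stack: [1]
LOAD_CONST → push 3. Stack: [1, 3]
COMPARE_OP bool(<) → 1 vs 3 = True. Stack: [True]
POP_JUMP_IF_FALSE → pop True; no jump. Stack: []
LOAD_FAST_LOAD_FAST q,b → push 87,39. Stack: [87, 39]
BINARY_OP + → 87 + 39 = 126. Stack: [126]
STORE_FAST q → q=126. Stack: []
LOAD_FAST i → push 1. Stack: [1]
LOAD_CONST → push 1. Stack: [1, 1]
BINARY_OP + → 1 + 1 = 2. Stack: [2]
STORE_FAST i → i=2. Stack: []
LOAD_FAST i → push 2. Stack: [2]
LOAD_CONST → push 3. Stack: [2, 3]
COMPARE_OP bool(<) → 2 vs 3 = True. Stack: [True]
POP_JUMP_IF_FALSE → pop True; no jump. Stack: []
LOAD_FAST_LOAD_FAST q,b → push 126,39. Stack: [126, 39]
BINARY_OP + → 126 + 39 = 165. Stack: [165]
STORE_FAST q → q=165. Stack: []
LOAD_FAST i → push 2. Stack: [2]
LOAD_CONST → push 1. Stack: [2, 1]
BINARY_OP + → 2 + 1 = 3. Stack: [3]
STORE_FAST i → i=3. Stack: []
LOAD_FAST i → push 3. Stack: [3]
LOAD_CONST → push 3. Stack: [3, 3]
COMPARE_OP bool(<) → 3 vs 3 = False. Stack: [False]
POP_JUMP_IF_FALSE → pop False; jump. Stack: []
LOAD_FAST q → push 165. Stack: [165]
RETURN_VALUE → return 165.

165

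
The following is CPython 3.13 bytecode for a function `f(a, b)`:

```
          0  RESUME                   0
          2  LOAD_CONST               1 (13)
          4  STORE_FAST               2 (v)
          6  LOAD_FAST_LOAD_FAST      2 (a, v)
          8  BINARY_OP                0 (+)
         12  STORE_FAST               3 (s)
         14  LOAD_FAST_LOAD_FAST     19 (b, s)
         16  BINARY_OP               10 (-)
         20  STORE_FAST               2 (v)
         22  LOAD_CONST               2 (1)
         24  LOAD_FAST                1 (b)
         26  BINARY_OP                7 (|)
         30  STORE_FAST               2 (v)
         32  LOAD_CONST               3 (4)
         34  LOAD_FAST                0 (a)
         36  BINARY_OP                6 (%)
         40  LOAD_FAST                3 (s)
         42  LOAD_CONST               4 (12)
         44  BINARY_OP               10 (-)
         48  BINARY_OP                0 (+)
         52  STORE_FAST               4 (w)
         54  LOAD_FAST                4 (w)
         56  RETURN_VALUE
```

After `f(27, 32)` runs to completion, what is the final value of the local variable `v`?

33

LOAD_CONST → push 13. Stack: [13]
STORE_FAST v → v=13. Stack: []
LOAD_FAST_LOAD_FAST a,v → push 27,13. Stack: [27, 13]
BINARY_OP + → 27 + 13 = 40. Stack: [40]
STORE_FAST s → s=40. Stack: []
LOAD_FAST_LOAD_FAST b,s → push 32,40. Stack: [32, 40]
BINARY_OP - → 32 - 40 = -8. Stack: [-8]
STORE_FAST v → v=-8. Stack: []
LOAD_CONST → push 1. Stack: [1]
LOAD_FAST b → push 32. Stack: [1, 32]
BINARY_OP | → 1 | 32 = 33. Stack: [33]
STORE_FAST v → v=33. Stack: []
LOAD_CONST → push 4. Stack: [4]
LOAD_FAST a → push 27. Stack: [4, 27]
BINARY_OP % → 4 % 27 = 4. Stack: [4]
LOAD_FAST s → push 40. Stack: [4, 40]
LOAD_CONST → push 12. Stack: [4, 40, 12]
BINARY_OP - → 40 - 12 = 28. Stack: [4, 28]
BINARY_OP + → 4 + 28 = 32. Stack: [32]
STORE_FAST w → w=32. Stack: []
LOAD_FAST w → push 32. Stack: [32]
RETURN_VALUE → return 32.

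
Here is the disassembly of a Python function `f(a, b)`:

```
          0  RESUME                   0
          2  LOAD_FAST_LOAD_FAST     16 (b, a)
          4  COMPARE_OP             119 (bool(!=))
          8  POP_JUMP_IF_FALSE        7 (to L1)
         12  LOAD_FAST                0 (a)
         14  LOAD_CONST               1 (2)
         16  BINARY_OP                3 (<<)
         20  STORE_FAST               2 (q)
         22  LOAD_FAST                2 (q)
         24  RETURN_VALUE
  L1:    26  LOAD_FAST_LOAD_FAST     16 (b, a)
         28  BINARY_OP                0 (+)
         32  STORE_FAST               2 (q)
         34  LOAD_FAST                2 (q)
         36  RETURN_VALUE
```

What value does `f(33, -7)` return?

LOAD_FAST_LOAD_FAST b,a → push -7,33. Stack: [-7, 33]
COMPARE_OP bool(!=) → -7 vs 33 = True. Stack: [True]
POP_JUMP_IF_FALSE → pop True; no jump. Stack: []
LOAD_FAST a → push 33. Stack: [33]
LOAD_CONST → push 2. Stack: [33, 2]
BINARY_OP << → 33 << 2 = 132. Stack: [132]
STORE_FAST q → q=132. Stack: []
LOAD_FAST q → push 132. Stack: [132]
RETURN_VALUE → return 132.

132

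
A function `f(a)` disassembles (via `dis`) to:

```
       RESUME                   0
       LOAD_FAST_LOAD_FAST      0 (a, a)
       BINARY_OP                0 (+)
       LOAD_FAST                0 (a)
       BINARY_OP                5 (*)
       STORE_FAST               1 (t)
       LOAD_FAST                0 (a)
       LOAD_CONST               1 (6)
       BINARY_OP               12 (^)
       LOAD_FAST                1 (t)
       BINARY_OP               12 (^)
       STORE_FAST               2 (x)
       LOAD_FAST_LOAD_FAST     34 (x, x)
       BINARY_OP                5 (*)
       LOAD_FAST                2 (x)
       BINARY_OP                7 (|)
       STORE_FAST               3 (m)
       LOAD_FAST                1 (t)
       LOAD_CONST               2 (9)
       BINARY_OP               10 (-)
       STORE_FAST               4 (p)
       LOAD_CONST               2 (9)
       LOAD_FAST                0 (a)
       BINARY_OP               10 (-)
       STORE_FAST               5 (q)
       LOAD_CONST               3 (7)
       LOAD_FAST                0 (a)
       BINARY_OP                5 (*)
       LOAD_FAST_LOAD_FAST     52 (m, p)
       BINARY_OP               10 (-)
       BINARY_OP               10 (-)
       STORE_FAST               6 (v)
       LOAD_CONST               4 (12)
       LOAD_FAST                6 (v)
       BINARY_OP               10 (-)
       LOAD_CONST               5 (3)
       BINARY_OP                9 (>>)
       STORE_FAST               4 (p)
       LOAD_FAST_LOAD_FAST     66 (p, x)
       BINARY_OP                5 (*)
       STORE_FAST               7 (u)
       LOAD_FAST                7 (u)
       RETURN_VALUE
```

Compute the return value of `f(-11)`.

LOAD_FAST_LOAD_FAST a,a → push -11,-11. Stack: [-11, -11]
BINARY_OP + → -11 + -11 = -22. Stack: [-22]
LOAD_FAST a → push -11. Stack: [-22, -11]
BINARY_OP * → -22 * -11 = 242. Stack: [242]
STORE_FAST t → t=242. Stack: []
LOAD_FAST a → push -11. Stack: [-11]
LOAD_CONST → push 6. Stack: [-11, 6]
BINARY_OP ^ → -11 ^ 6 = -13. Stack: [-13]
LOAD_FAST t → push 242. Stack: [-13, 242]
BINARY_OP ^ → -13 ^ 242 = -255. Stack: [-255]
STORE_FAST x → x=-255. Stack: []
LOAD_FAST_LOAD_FAST x,x → push -255,-255. Stack: [-255, -255]
BINARY_OP * → -255 * -255 = 65025. Stack: [65025]
LOAD_FAST x → push -255. Stack: [65025, -255]
BINARY_OP | → 65025 | -255 = -255. Stack: [-255]
STORE_FAST m → m=-255. Stack: []
LOAD_FAST t → push 242. Stack: [242]
LOAD_CONST → push 9. Stack: [242, 9]
BINARY_OP - → 242 - 9 = 233. Stack: [233]
STORE_FAST p → p=233. Stack: []
LOAD_CONST → push 9. Stack: [9]
LOAD_FAST a → push -11. Stack: [9, -11]
BINARY_OP - → 9 - -11 = 20. Stack: [20]
STORE_FAST q → q=20. Stack: []
LOAD_CONST → push 7. Stack: [7]
LOAD_FAST a → push -11. Stack: [7, -11]
BINARY_OP * → 7 * -11 = -77. Stack: [-77]
LOAD_FAST_LOAD_FAST m,p → push -255,233. Stack: [-77, -255, 233]
BINARY_OP - → -255 - 233 = -488. Stack: [-77, -488]
BINARY_OP - → -77 - -488 = 411. Stack: [411]
STORE_FAST v → v=411. Stack: []
LOAD_CONST → push 12. Stack: [12]
LOAD_FAST v → push 411. Stack: [12, 411]
BINARY_OP - → 12 - 411 = -399. Stack: [-399]
LOAD_CONST → push 3. Stack: [-399, 3]
BINARY_OP >> → -399 >> 3 = -50. Stack: [-50]
STORE_FAST p → p=-50. Stack: []
LOAD_FAST_LOAD_FAST p,x → push -50,-255. Stack: [-50, -255]
BINARY_OP * → -50 * -255 = 12750. Stack: [12750]
STORE_FAST u → u=12750. Stack: []
LOAD_FAST u → push 12750. Stack: [12750]
RETURN_VALUE → return 12750.

12750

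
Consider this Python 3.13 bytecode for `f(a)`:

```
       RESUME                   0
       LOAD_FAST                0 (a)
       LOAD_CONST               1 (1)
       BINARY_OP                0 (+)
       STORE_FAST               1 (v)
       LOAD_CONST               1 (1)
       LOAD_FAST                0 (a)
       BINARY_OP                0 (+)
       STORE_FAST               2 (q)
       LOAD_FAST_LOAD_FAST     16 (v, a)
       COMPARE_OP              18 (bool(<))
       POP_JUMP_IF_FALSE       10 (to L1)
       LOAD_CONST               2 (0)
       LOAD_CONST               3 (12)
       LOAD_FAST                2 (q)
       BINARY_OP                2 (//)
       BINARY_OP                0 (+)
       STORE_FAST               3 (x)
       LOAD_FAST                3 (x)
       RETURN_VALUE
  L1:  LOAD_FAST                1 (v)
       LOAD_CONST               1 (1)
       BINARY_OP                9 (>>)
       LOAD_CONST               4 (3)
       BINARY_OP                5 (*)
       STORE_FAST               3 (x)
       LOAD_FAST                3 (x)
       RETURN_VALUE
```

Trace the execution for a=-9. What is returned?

-12

LOAD_FAST a → push -9. Stack: [-9]
LOAD_CONST → push 1. Stack: [-9, 1]
BINARY_OP + → -9 + 1 = -8. Stack: [-8]
STORE_FAST v → v=-8. Stack: []
LOAD_CONST → push 1. Stack: [1]
LOAD_FAST a → push -9. Stack: [1, -9]
BINARY_OP + → 1 + -9 = -8. Stack: [-8]
STORE_FAST q → q=-8. Stack: []
LOAD_FAST_LOAD_FAST v,a → push -8,-9. Stack: [-8, -9]
COMPARE_OP bool(<) → -8 vs -9 = False. Stack: [False]
POP_JUMP_IF_FALSE → pop False; jump. Stack: []
LOAD_FAST v → push -8. Stack: [-8]
LOAD_CONST → push 1. Stack: [-8, 1]
BINARY_OP >> → -8 >> 1 = -4. Stack: [-4]
LOAD_CONST → push 3. Stack: [-4, 3]
BINARY_OP * → -4 * 3 = -12. Stack: [-12]
STORE_FAST x → x=-12. Stack: []
LOAD_FAST x → push -12. Stack: [-12]
RETURN_VALUE → return -12.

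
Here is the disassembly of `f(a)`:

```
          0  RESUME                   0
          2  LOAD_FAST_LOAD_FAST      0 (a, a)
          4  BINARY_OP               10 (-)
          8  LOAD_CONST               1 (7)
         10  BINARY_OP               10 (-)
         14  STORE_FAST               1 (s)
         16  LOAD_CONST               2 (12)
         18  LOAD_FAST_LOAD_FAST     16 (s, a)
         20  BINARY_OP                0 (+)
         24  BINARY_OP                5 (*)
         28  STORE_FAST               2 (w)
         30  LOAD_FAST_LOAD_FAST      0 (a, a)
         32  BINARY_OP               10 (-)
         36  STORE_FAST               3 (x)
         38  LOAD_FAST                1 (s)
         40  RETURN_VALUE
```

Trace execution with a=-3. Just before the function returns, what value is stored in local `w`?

-120

LOAD_FAST_LOAD_FAST a,a → push -3,-3. Stack: [-3, -3]
BINARY_OP - → -3 - -3 = 0. Stack: [0]
LOAD_CONST → push 7. Stack: [0, 7]
BINARY_OP - → 0 - 7 = -7. Stack: [-7]
STORE_FAST s → s=-7. Stack: []
LOAD_CONST → push 12. Stack: [12]
LOAD_FAST_LOAD_FAST s,a → push -7,-3. Stack: [12, -7, -3]
BINARY_OP + → -7 + -3 = -10. Stack: [12, -10]
BINARY_OP * → 12 * -10 = -120. Stack: [-120]
STORE_FAST w → w=-120. Stack: []
LOAD_FAST_LOAD_FAST a,a → push -3,-3. Stack: [-3, -3]
BINARY_OP - → -3 - -3 = 0. Stack: [0]
STORE_FAST x → x=0. Stack: []
LOAD_FAST s → push -7. Stack: [-7]
RETURN_VALUE → return -7.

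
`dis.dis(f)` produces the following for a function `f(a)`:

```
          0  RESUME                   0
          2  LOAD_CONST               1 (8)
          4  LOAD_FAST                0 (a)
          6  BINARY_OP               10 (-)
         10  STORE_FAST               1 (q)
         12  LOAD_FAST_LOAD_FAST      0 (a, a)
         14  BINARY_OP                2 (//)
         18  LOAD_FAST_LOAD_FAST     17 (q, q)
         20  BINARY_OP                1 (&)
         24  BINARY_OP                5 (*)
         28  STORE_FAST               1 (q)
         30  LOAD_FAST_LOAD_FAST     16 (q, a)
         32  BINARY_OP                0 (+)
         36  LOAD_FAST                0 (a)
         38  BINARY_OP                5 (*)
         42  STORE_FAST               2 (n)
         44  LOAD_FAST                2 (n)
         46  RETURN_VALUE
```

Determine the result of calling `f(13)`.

LOAD_CONST → push 8. Stack: [8]
LOAD_FAST a → push 13. Stack: [8, 13]
BINARY_OP - → 8 - 13 = -5. Stack: [-5]
STORE_FAST q → q=-5. Stack: []
LOAD_FAST_LOAD_FAST a,a → push 13,13. Stack: [13, 13]
BINARY_OP // → 13 // 13 = 1. Stack: [1]
LOAD_FAST_LOAD_FAST q,q → push -5,-5. Stack: [1, -5, -5]
BINARY_OP & → -5 & -5 = -5. Stack: [1, -5]
BINARY_OP * → 1 * -5 = -5. Stack: [-5]
STORE_FAST q → q=-5. Stack: []
LOAD_FAST_LOAD_FAST q,a → push -5,13. Stack: [-5, 13]
BINARY_OP + → -5 + 13 = 8. Stack: [8]
LOAD_FAST a → push 13. Stack: [8, 13]
BINARY_OP * → 8 * 13 = 104. Stack: [104]
STORE_FAST n → n=104. Stack: []
LOAD_FAST n → push 104. Stack: [104]
RETURN_VALUE → return 104.

104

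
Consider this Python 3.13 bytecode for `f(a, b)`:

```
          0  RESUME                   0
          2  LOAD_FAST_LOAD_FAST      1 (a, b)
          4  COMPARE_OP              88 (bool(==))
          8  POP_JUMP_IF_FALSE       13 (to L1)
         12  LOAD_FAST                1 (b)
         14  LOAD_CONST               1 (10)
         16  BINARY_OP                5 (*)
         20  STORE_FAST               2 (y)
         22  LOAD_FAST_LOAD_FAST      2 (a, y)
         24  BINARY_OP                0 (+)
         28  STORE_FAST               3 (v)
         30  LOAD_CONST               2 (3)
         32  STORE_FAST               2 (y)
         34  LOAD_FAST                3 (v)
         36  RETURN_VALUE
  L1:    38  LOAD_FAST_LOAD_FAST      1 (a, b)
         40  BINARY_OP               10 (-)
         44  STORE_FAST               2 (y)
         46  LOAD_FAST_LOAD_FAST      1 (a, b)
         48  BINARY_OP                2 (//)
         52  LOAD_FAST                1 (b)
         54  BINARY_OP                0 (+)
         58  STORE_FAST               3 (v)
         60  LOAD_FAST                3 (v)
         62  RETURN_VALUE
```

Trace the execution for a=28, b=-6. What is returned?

-11

LOAD_FAST_LOAD_FAST a,b → push 28,-6. Stack: [28, -6]
COMPARE_OP bool(==) → 28 vs -6 = False. Stack: [False]
POP_JUMP_IF_FALSE → pop False; jump. Stack: []
LOAD_FAST_LOAD_FAST a,b → push 28,-6. Stack: [28, -6]
BINARY_OP - → 28 - -6 = 34. Stack: [34]
STORE_FAST y → y=34. Stack: []
LOAD_FAST_LOAD_FAST a,b → push 28,-6. Stack: [28, -6]
BINARY_OP // → 28 // -6 = -5. Stack: [-5]
LOAD_FAST b → push -6. Stack: [-5, -6]
BINARY_OP + → -5 + -6 = -11. Stack: [-11]
STORE_FAST v → v=-11. Stack: []
LOAD_FAST v → push -11. Stack: [-11]
RETURN_VALUE → return -11.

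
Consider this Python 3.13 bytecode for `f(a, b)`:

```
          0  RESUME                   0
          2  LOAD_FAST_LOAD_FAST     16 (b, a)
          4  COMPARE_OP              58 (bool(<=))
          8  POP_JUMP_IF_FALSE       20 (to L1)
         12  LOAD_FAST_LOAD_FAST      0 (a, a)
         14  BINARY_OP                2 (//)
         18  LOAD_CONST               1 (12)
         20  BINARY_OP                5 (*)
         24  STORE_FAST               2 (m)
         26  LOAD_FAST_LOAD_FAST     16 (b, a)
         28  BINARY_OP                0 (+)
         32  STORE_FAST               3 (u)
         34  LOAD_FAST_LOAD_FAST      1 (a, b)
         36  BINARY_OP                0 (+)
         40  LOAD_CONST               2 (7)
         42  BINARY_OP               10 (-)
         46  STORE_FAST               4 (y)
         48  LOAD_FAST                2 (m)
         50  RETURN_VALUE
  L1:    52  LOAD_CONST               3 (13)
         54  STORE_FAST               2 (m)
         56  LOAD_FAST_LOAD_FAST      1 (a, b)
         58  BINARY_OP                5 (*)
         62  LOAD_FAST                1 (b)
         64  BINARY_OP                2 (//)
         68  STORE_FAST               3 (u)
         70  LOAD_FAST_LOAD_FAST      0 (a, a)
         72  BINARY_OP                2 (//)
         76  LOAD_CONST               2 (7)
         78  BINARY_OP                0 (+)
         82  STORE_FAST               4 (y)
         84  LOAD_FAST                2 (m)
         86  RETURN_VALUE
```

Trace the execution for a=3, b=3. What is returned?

LOAD_FAST_LOAD_FAST b,a → push 3,3. Stack: [3, 3]
COMPARE_OP bool(<=) → 3 vs 3 = True. Stack: [True]
POP_JUMP_IF_FALSE → pop True; no jump. Stack: []
LOAD_FAST_LOAD_FAST a,a → push 3,3. Stack: [3, 3]
BINARY_OP // → 3 // 3 = 1. Stack: [1]
LOAD_CONST → push 12. Stack: [1, 12]
BINARY_OP * → 1 * 12 = 12. Stack: [12]
STORE_FAST m → m=12. Stack: []
LOAD_FAST_LOAD_FAST b,a → push 3,3. Stack: [3, 3]
BINARY_OP + → 3 + 3 = 6. Stack: [6]
STORE_FAST u → u=6. Stack: []
LOAD_FAST_LOAD_FAST a,b → push 3,3. Stack: [3, 3]
BINARY_OP + → 3 + 3 = 6. Stack: [6]
LOAD_CONST → push 7. Stack: [6, 7]
BINARY_OP - → 6 - 7 = -1. Stack: [-1]
STORE_FAST y → y=-1. Stack: []
LOAD_FAST m → push 12. Stack: [12]
RETURN_VALUE → return 12.

12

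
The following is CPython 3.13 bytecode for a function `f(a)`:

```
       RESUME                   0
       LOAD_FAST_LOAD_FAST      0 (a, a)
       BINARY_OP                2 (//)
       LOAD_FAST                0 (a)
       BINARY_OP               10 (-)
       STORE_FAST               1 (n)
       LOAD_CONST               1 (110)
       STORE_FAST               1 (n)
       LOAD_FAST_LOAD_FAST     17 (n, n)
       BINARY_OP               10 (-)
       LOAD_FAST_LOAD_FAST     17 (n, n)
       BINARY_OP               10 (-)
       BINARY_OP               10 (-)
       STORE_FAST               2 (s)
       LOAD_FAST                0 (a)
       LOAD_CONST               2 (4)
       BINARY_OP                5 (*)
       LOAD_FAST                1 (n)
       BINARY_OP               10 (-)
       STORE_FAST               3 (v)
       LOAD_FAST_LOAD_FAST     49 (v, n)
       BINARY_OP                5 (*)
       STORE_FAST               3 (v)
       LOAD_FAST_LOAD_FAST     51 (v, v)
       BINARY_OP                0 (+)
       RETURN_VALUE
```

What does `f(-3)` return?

-26840

LOAD_FAST_LOAD_FAST a,a → push -3,-3. Stack: [-3, -3]
BINARY_OP // → -3 // -3 = 1. Stack: [1]
LOAD_FAST a → push -3. Stack: [1, -3]
BINARY_OP - → 1 - -3 = 4. Stack: [4]
STORE_FAST n → n=4. Stack: []
LOAD_CONST → push 110. Stack: [110]
STORE_FAST n → n=110. Stack: []
LOAD_FAST_LOAD_FAST n,n → push 110,110. Stack: [110, 110]
BINARY_OP - → 110 - 110 = 0. Stack: [0]
LOAD_FAST_LOAD_FAST n,n → push 110,110. Stack: [0, 110, 110]
BINARY_OP - → 110 - 110 = 0. Stack: [0, 0]
BINARY_OP - → 0 - 0 = 0. Stack: [0]
STORE_FAST s → s=0. Stack: []
LOAD_FAST a → push -3. Stack: [-3]
LOAD_CONST → push 4. Stack: [-3, 4]
BINARY_OP * → -3 * 4 = -12. Stack: [-12]
LOAD_FAST n → push 110. Stack: [-12, 110]
BINARY_OP - → -12 - 110 = -122. Stack: [-122]
STORE_FAST v → v=-122. Stack: []
LOAD_FAST_LOAD_FAST v,n → push -122,110. Stack: [-122, 110]
BINARY_OP * → -122 * 110 = -13420. Stack: [-13420]
STORE_FAST v → v=-13420. Stack: []
LOAD_FAST_LOAD_FAST v,v → push -13420,-13420. Stack: [-13420, -13420]
BINARY_OP + → -13420 + -13420 = -26840. Stack: [-26840]
RETURN_VALUE → return -26840.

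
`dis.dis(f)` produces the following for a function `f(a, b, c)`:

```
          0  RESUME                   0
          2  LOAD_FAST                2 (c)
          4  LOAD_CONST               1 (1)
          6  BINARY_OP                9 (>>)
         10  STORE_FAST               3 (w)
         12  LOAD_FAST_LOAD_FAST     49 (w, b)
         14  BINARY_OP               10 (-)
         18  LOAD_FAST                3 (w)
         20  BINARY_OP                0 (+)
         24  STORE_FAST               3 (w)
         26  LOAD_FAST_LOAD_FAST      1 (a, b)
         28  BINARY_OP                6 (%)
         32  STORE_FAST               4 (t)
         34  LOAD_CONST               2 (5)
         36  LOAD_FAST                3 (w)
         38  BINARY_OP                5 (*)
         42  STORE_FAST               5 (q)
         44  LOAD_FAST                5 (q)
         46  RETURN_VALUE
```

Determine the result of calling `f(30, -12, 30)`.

LOAD_FAST c → push 30. Stack: [30]
LOAD_CONST → push 1. Stack: [30, 1]
BINARY_OP >> → 30 >> 1 = 15. Stack: [15]
STORE_FAST w → w=15. Stack: []
LOAD_FAST_LOAD_FAST w,b → push 15,-12. Stack: [15, -12]
BINARY_OP - → 15 - -12 = 27. Stack: [27]
LOAD_FAST w → push 15. Stack: [27, 15]
BINARY_OP + → 27 + 15 = 42. Stack: [42]
STORE_FAST w → w=42. Stack: []
LOAD_FAST_LOAD_FAST a,b → push 30,-12. Stack: [30, -12]
BINARY_OP % → 30 % -12 = -6. Stack: [-6]
STORE_FAST t → t=-6. Stack: []
LOAD_CONST → push 5. Stack: [5]
LOAD_FAST w → push 42. Stack: [5, 42]
BINARY_OP * → 5 * 42 = 210. Stack: [210]
STORE_FAST q → q=210. Stack: []
LOAD_FAST q → push 210. Stack: [210]
RETURN_VALUE → return 210.

210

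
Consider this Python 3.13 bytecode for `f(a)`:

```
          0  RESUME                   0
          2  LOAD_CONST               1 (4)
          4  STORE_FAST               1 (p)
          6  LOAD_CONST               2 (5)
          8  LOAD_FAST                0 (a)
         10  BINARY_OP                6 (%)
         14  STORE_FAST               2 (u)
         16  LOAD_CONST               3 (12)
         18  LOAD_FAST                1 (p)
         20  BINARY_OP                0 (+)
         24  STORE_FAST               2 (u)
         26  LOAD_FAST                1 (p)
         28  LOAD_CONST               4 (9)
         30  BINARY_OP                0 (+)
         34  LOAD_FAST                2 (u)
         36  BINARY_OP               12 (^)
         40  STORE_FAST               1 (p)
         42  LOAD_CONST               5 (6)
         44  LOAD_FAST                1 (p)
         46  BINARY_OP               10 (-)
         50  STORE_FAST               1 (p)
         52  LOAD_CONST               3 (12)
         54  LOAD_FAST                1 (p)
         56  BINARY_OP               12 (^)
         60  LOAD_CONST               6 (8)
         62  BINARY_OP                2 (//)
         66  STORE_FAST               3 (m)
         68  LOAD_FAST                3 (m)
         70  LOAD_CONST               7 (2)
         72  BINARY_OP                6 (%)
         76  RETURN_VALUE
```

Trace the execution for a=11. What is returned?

0

LOAD_CONST → push 4. Stack: [4]
STORE_FAST p → p=4. Stack: []
LOAD_CONST → push 5. Stack: [5]
LOAD_FAST a → push 11. Stack: [5, 11]
BINARY_OP % → 5 % 11 = 5. Stack: [5]
STORE_FAST u → u=5. Stack: []
LOAD_CONST → push 12. Stack: [12]
LOAD_FAST p → push 4. Stack: [12, 4]
BINARY_OP + → 12 + 4 = 16. Stack: [16]
STORE_FAST u → u=16. Stack: []
LOAD_FAST p → push 4. Stack: [4]
LOAD_CONST → push 9. Stack: [4, 9]
BINARY_OP + → 4 + 9 = 13. Stack: [13]
LOAD_FAST u → push 16. Stack: [13, 16]
BINARY_OP ^ → 13 ^ 16 = 29. Stack: [29]
STORE_FAST p → p=29. Stack: []
LOAD_CONST → push 6. Stack: [6]
LOAD_FAST p → push 29. Stack: [6, 29]
BINARY_OP - → 6 - 29 = -23. Stack: [-23]
STORE_FAST p → p=-23. Stack: []
LOAD_CONST → push 12. Stack: [12]
LOAD_FAST p → push -23. Stack: [12, -23]
BINARY_OP ^ → 12 ^ -23 = -27. Stack: [-27]
LOAD_CONST → push 8. Stack: [-27, 8]
BINARY_OP // → -27 // 8 = -4. Stack: [-4]
STORE_FAST m → m=-4. Stack: []
LOAD_FAST m → push -4. Stack: [-4]
LOAD_CONST → push 2. Stack: [-4, 2]
BINARY_OP % → -4 % 2 = 0. Stack: [0]
RETURN_VALUE → return 0.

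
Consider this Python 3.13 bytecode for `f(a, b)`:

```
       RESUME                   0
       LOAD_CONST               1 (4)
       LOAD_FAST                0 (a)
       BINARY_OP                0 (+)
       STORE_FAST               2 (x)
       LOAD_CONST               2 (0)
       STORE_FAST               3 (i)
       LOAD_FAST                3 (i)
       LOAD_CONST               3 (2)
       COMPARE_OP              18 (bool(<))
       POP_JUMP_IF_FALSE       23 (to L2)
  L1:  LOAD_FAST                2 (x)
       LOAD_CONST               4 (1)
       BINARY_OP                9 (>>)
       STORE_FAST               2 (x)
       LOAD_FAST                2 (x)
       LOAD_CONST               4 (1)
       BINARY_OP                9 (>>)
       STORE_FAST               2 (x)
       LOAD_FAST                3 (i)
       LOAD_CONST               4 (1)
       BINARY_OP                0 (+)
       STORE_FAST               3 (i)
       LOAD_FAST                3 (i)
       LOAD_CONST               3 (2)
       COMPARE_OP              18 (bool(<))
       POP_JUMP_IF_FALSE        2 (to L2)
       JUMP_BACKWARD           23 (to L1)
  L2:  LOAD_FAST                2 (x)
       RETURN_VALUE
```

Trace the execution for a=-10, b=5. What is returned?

-1

LOAD_CONST → push 4. Stack: [4]
LOAD_FAST a → push -10. Stack: [4, -10]
BINARY_OP + → 4 + -10 = -6. Stack: [-6]
STORE_FAST x → x=-6. Stack: []
LOAD_CONST → push 0. Stack: [0]
STORE_FAST i → i=0. Stack: []
LOAD_FAST i → push 0. Stack: [0]
LOAD_CONST → push 2. Stack: [0, 2]
COMPARE_OP bool(<) → 0 vs 2 = True. Stack: [True]
POP_JUMP_IF_FALSE → pop True; no jump. Stack: []
LOAD_FAST x → push -6. Stack: [-6]
LOAD_CONST → push 1. Stack: [-6, 1]
BINARY_OP >> → -6 >> 1 = -3. Stack: [-3]
STORE_FAST x → x=-3. Stack: []
LOAD_FAST x → push -3. Stack: [-3]
LOAD_CONST → push 1. Stack: [-3, 1]
BINARY_OP >> → -3 >> 1 = -2. Stack: [-2]
STORE_FAST x → x=-2. Stack: []
LOAD_FAST i → push 0. Stack: [0]
LOAD_CONST → push 1. Stack: [0, 1]
BINARY_OP + → 0 + 1 = 1. Stack: [1]
STORE_FAST i → i=1. Stack: []
LOAD_FAST i → push 1. Stack: [1]
LOAD_CONST → push 2. Stack: [1, 2]
COMPARE_OP bool(<) → 1 vs 2 = True. Stack: [True]
POP_JUMP_IF_FALSE → pop True; no jump. Stack: []
LOAD_FAST x → push -2. Stack: [-2]
LOAD_CONST → push 1. Stack: [-2, 1]
BINARY_OP >> → -2 >> 1 = -1. Stack: [-1]
STORE_FAST x → x=-1. Stack: []
LOAD_FAST x → push -1. Stack: [-1]
LOAD_CONST → push 1. Stack: [-1, 1]
BINARY_OP >> → -1 >> 1 = -1. Stack: [-1]
STORE_FAST x → x=-1. Stack: []
LOAD_FAST i → push 1. Stack: [1]
LOAD_CONST → push 1. Stack: [1, 1]
BINARY_OP + → 1 + 1 = 2. Stack: [2]
STORE_FAST i → i=2. Stack: []
LOAD_FAST i → push 2. Stack: [2]
LOAD_CONST → push 2. Stack: [2, 2]
COMPARE_OP bool(<) → 2 vs 2 = False. Stack: [False]
POP_JUMP_IF_FALSE → pop False; jump. Stack: []
LOAD_FAST x → push -1. Stack: [-1]
RETURN_VALUE → return -1.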